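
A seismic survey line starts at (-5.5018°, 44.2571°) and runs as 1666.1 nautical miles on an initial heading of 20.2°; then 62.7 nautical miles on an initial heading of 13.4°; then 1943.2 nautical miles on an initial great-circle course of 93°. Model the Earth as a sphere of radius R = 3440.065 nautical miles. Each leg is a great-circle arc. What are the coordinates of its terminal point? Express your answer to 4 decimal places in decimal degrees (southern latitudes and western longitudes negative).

latitude 16.4772°, longitude 88.2811°

Apply the spherical direct solution leg by leg, carrying full precision between legs.
Leg 1: from (-5.5018°, 44.2571°), δ = 1666.1/3440.065 = 0.484322 rad, θ = 20.2° → φ = 20.4939°, λ = 54.1401°.
Leg 2: from (20.4939°, 54.1401°), δ = 62.7/3440.065 = 0.018226 rad, θ = 13.4° → φ = 21.5095°, λ = 54.4002°.
Leg 3: from (21.5095°, 54.4002°), δ = 1943.2/3440.065 = 0.564873 rad, θ = 93° → φ = 16.4772°, λ = 88.2811°.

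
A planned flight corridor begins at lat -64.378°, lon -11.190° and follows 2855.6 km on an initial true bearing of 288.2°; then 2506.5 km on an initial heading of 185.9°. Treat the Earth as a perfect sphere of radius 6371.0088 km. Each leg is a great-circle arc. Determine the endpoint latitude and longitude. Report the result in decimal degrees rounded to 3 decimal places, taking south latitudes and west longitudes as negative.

Apply the spherical direct solution leg by leg, carrying full precision between legs.
Leg 1: from (-64.378°, -11.190°), δ = 2855.6/6371.0088 = 0.448218 rad, θ = 288.2° → φ = -48.944°, λ = -50.005°.
Leg 2: from (-48.944°, -50.005°), δ = 2506.5/6371.0088 = 0.393423 rad, θ = 185.9° → φ = -71.246°, λ = -57.045°.

latitude -71.246°, longitude -57.045°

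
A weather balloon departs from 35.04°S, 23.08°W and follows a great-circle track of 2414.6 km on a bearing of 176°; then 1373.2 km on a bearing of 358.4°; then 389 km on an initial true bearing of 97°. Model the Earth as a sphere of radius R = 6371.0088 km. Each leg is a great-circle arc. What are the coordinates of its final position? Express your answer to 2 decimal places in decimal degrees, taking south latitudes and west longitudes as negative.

Apply the spherical direct solution leg by leg, carrying full precision between legs.
Leg 1: from (-35.04°, -23.08°), δ = 2414.6/6371.0088 = 0.378998 rad, θ = 176° → φ = -56.68°, λ = -20.39°.
Leg 2: from (-56.68°, -20.39°), δ = 1373.2/6371.0088 = 0.215539 rad, θ = 358.4° → φ = -44.33°, λ = -20.87°.
Leg 3: from (-44.33°, -20.87°), δ = 389/6371.0088 = 0.061058 rad, θ = 97° → φ = -44.65°, λ = -15.98°.

latitude -44.65°, longitude -15.98°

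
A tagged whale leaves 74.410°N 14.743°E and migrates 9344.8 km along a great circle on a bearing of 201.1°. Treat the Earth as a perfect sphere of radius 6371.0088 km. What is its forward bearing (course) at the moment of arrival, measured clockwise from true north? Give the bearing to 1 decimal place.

final bearing 185.6°

The arc subtends δ = 9344.8/6371.0088 = 1.466769 rad at the centre.
Converting: φ₁ = 1.298699 rad, θ = 3.509857 rad.
Applying the spherical law of cosines for sides, sin φ₂ = sin φ₁ cos δ + cos φ₁ sin δ cos θ = -0.149358, so φ₂ = -8.590°.
For the longitude increment, Δλ = atan2( sin θ sin δ cos φ₁, cos δ − sin φ₁ sin φ₂ ) = atan2(-0.096227, 0.247703) = -21.230°.
λ₂ = λ₁ + Δλ = -6.487°.
The forward bearing on arrival equals the back-azimuth from the destination plus 180°.
Back-azimuth from P₂ (-8.6°, -6.5°) to P₁ (74.4°, 14.7°), with Δλ' = λ₁ − λ₂ = 21.2°: atan2( sin Δλ' cos φ₁ , cos φ₂ sin φ₁ − sin φ₂ cos φ₁ cos Δλ' ) = 5.6°.
Final bearing = (5.6° + 180°) mod 360° = 185.6°.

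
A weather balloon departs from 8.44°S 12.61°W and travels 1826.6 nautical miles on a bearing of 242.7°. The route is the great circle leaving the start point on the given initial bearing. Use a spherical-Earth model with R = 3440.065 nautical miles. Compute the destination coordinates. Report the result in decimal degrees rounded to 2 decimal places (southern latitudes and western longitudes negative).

latitude -20.87°, longitude -41.40°

Central angle δ = d/R = 0.530978 rad.
Start latitude φ₁ = -0.147306 rad; initial bearing θ = 4.235914 rad.
Destination latitude: φ₂ = arcsin( sin φ₁ cos δ + cos φ₁ sin δ cos θ ) = arcsin(-0.356299) = -20.87°.
For the longitude increment, Δλ = atan2( sin θ sin δ cos φ₁, cos δ − sin φ₁ sin φ₂ ) = atan2(-0.445102, 0.810017) = -28.79°.
Hence λ₂ = -12.61° + -28.79° = -41.40°.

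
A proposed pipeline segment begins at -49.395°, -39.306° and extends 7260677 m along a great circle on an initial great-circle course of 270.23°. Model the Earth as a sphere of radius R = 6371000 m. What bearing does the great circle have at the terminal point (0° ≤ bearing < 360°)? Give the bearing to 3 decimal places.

final bearing 316.707°

Angular distance δ = d/R = 7260677 / 6371000 = 1.139645 rad.
Converting: φ₁ = -0.862105 rad, θ = 4.716403 rad.
Destination latitude: φ₂ = arcsin( sin φ₁ cos δ + cos φ₁ sin δ cos θ ) = arcsin(-0.314915) = -18.356°.
For the longitude increment, Δλ = atan2( sin θ sin δ cos φ₁, cos δ − sin φ₁ sin φ₂ ) = atan2(-0.591274, 0.178829) = -73.172°.
Hence λ₂ = -39.306° + -73.172° = -112.478°.
The forward bearing on arrival equals the back-azimuth from the destination plus 180°.
Back-azimuth from P₂ (-18.356°, -112.478°) to P₁ (-49.395°, -39.306°), with Δλ' = λ₁ − λ₂ = 73.172°: atan2( sin Δλ' cos φ₁ , cos φ₂ sin φ₁ − sin φ₂ cos φ₁ cos Δλ' ) = 136.707°.
Final bearing = (136.707° + 180°) mod 360° = 316.707°.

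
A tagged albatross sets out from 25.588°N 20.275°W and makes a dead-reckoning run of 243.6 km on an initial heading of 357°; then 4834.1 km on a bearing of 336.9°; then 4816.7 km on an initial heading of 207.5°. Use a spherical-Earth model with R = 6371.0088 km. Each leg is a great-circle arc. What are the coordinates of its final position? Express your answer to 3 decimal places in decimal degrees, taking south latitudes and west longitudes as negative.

Apply the spherical direct solution leg by leg, carrying full precision between legs.
Leg 1: from (25.588°, -20.275°), δ = 243.6/6371.0088 = 0.038236 rad, θ = 357° → φ = 27.776°, λ = -20.405°.
Leg 2: from (27.776°, -20.405°), δ = 4834.1/6371.0088 = 0.758765 rad, θ = 336.9° → φ = 63.912°, λ = -58.272°.
Leg 3: from (63.912°, -58.272°), δ = 4816.7/6371.0088 = 0.756034 rad, θ = 207.5° → φ = 22.696°, λ = -78.355°.

latitude 22.696°, longitude -78.355°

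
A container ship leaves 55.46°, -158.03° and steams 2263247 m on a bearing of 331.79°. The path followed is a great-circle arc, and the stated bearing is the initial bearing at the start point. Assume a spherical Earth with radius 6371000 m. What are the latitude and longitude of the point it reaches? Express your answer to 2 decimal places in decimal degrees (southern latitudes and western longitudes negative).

Central angle δ = d/R = 0.355242 rad.
With φ₁ = 55.46° = 0.967960 rad and θ = 331.79° = 5.790828 rad:
Applying the spherical law of cosines for sides, sin φ₂ = sin φ₁ cos δ + cos φ₁ sin δ cos θ = 0.946081, so φ₂ = 71.10°.
For the longitude increment, Δλ = atan2( sin θ sin δ cos φ₁, cos δ − sin φ₁ sin φ₂ ) = atan2(-0.093220, 0.158247) = -30.50°.
λ₂ = -158.03° + -30.50° = -188.53°, normalized to (−180°, 180°] → 171.47°.

latitude 71.10°, longitude 171.47°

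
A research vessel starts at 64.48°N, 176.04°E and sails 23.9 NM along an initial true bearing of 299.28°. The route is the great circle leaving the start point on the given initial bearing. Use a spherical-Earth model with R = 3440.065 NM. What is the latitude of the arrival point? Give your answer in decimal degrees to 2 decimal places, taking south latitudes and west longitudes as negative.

latitude 64.67°

δ = 23.9/3440.065 = 0.006948 rad (0.3981°).
Start latitude φ₁ = 1.125388 rad; initial bearing θ = 5.223421 rad.
Destination latitude: φ₂ = arcsin( sin φ₁ cos δ + cos φ₁ sin δ cos θ ) = arcsin(0.903877) = 64.67°.
Then Δλ = atan2(-0.002611, 0.184286) = -0.014166 rad, from sin θ sin δ cos φ₁ over cos δ − sin φ₁ sin φ₂.
Hence λ₂ = 176.04° + -0.81° = 175.23°.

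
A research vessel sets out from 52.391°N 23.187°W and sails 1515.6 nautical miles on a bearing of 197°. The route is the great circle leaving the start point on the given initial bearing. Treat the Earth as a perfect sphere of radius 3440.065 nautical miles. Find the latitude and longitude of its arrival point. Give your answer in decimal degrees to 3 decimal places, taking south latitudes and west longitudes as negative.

latitude 27.883°, longitude -31.296°

δ = 1515.6/3440.065 = 0.440573 rad (25.2430°).
Converting: φ₁ = 0.914395 rad, θ = 3.438299 rad.
Destination latitude: φ₂ = arcsin( sin φ₁ cos δ + cos φ₁ sin δ cos θ ) = arcsin(0.467663) = 27.883°.
For the longitude increment, Δλ = atan2( sin θ sin δ cos φ₁, cos δ − sin φ₁ sin φ₂ ) = atan2(-0.076091, 0.534028) = -8.109°.
λ₂ = λ₁ + Δλ = -31.296°.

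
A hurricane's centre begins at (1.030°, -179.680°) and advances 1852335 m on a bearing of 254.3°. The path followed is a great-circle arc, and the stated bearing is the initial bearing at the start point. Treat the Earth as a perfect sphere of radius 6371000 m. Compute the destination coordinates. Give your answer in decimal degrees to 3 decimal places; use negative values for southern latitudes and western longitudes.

Angular distance δ = d/R = 1852335 / 6371000 = 0.290745 rad.
Converting: φ₁ = 0.017977 rad, θ = 4.438372 rad.
Destination latitude: φ₂ = arcsin( sin φ₁ cos δ + cos φ₁ sin δ cos θ ) = arcsin(-0.060338) = -3.459°.
Then Δλ = atan2(-0.275926, 0.959115) = -0.280124 rad, from sin θ sin δ cos φ₁ over cos δ − sin φ₁ sin φ₂.
λ₂ = -179.680° + -16.050° = -195.730°, normalized to (−180°, 180°] → 164.270°.

latitude -3.459°, longitude 164.270°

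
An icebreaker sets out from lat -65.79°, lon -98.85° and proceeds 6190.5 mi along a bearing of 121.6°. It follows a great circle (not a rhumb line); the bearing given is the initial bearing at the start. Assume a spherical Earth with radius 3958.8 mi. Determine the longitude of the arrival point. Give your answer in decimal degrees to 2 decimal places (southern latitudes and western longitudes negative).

longitude 20.30°

δ = 6190.5/3958.8 = 1.563731 rad (89.5952°).
With φ₁ = -65.79° = -1.148252 rad and θ = 121.6° = 2.122320 rad:
sin φ₂ = sin φ₁ cos δ + cos φ₁ sin δ cos θ = (-0.912049)(0.007065) + (0.410082)(0.999975)(-0.523986) = -0.221315
φ₂ = asin(-0.221315) = -0.223163 rad = -12.79°.
Δλ = atan2( sin θ sin δ cos φ₁ , cos δ − sin φ₁ sin φ₂ ) = atan2(0.349269, -0.194786) = 2.079528 rad = 119.15°.
λ₂ = λ₁ + Δλ = 20.30°.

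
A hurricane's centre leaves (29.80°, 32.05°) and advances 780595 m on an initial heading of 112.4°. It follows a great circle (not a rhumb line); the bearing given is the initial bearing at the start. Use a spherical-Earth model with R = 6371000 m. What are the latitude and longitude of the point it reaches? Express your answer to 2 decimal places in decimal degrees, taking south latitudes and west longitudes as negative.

Central angle δ = d/R = 0.122523 rad.
Converting: φ₁ = 0.520108 rad, θ = 1.961750 rad.
Applying the spherical law of cosines for sides, sin φ₂ = sin φ₁ cos δ + cos φ₁ sin δ cos θ = 0.452834, so φ₂ = 26.93°.
For the longitude increment, Δλ = atan2( sin θ sin δ cos φ₁, cos δ − sin φ₁ sin φ₂ ) = atan2(0.098053, 0.767457) = 7.28°.
λ₂ = 32.05° + 7.28° = 39.33°.

latitude 26.93°, longitude 39.33°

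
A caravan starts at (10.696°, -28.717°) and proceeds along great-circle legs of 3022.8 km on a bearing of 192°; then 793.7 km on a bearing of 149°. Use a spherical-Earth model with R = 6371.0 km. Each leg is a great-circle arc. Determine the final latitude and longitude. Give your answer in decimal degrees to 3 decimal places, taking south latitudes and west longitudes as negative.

Apply the spherical direct solution leg by leg, carrying full precision between legs.
Leg 1: from (10.696°, -28.717°), δ = 3022.8/6371 = 0.474462 rad, θ = 192° → φ = -15.903°, λ = -34.385°.
Leg 2: from (-15.903°, -34.385°), δ = 793.7/6371 = 0.124580 rad, θ = 149° → φ = -21.983°, λ = -30.428°.

latitude -21.983°, longitude -30.428°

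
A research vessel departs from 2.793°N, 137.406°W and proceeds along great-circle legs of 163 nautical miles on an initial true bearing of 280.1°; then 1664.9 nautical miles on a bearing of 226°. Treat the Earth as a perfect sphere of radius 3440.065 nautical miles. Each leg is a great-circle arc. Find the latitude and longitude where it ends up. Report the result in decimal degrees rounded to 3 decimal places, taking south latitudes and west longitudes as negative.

latitude -15.800°, longitude -160.439°

Apply the spherical direct solution leg by leg, carrying full precision between legs.
Leg 1: from (2.793°, -137.406°), δ = 163/3440.065 = 0.047383 rad, θ = 280.1° → φ = 3.266°, λ = -140.083°.
Leg 2: from (3.266°, -140.083°), δ = 1664.9/3440.065 = 0.483973 rad, θ = 226° → φ = -15.800°, λ = -160.439°.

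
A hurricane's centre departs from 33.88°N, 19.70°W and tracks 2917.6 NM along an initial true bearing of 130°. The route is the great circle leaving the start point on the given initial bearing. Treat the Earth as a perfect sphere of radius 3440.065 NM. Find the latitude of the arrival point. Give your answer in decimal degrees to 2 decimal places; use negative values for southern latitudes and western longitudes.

latitude -1.81°

Central angle δ = d/R = 0.848124 rad.
Start latitude φ₁ = 0.591318 rad; initial bearing θ = 2.268928 rad.
Destination latitude: φ₂ = arcsin( sin φ₁ cos δ + cos φ₁ sin δ cos θ ) = arcsin(-0.031560) = -1.81°.
Δλ = atan2( sin θ sin δ cos φ₁ , cos δ − sin φ₁ sin φ₂ ) = atan2(0.477007, 0.678985) = 0.612422 rad = 35.09°.
λ₂ = -19.70° + 35.09° = 15.39°.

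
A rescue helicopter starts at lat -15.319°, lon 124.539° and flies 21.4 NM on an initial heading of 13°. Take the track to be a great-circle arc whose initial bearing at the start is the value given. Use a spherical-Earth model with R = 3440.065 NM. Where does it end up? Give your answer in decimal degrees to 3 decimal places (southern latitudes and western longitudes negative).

Central angle δ = d/R = 0.006221 rad.
Start latitude φ₁ = -0.267367 rad; initial bearing θ = 0.226893 rad.
sin φ₂ = sin φ₁ cos δ + cos φ₁ sin δ cos θ = (-0.264193)(0.999981) + (0.964470)(0.006221)(0.974370) = -0.258342
φ₂ = asin(-0.258342) = -0.261305 rad = -14.972°.
Then Δλ = atan2(0.001350, 0.931729) = 0.001449 rad, from sin θ sin δ cos φ₁ over cos δ − sin φ₁ sin φ₂.
λ₂ = λ₁ + Δλ = 124.622°.

latitude -14.972°, longitude 124.622°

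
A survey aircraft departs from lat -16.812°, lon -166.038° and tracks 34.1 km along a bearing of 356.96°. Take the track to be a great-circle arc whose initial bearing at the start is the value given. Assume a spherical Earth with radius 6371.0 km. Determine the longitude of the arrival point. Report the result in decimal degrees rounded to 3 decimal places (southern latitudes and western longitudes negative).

Angular distance δ = d/R = 34.1 / 6371 = 0.005352 rad.
Start latitude φ₁ = -0.293425 rad; initial bearing θ = 6.230127 rad.
sin φ₂ = sin φ₁ cos δ + cos φ₁ sin δ cos θ = (-0.289232)(0.999986) + (0.957259)(0.005352)(0.998593) = -0.284112
φ₂ = asin(-0.284112) = -0.288080 rad = -16.506°.
Δλ = atan2( sin θ sin δ cos φ₁ , cos δ − sin φ₁ sin φ₂ ) = atan2(-0.000272, 0.917811) = -0.000296 rad = -0.017°.
Hence λ₂ = -166.038° + -0.017° = -166.055°.

longitude -166.055°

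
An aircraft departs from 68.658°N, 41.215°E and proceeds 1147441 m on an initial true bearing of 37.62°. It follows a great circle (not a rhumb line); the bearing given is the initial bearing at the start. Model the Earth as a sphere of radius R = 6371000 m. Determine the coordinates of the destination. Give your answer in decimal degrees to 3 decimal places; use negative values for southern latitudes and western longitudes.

δ = 1147441/6371000 = 0.180104 rad (10.3192°).
Converting: φ₁ = 1.198308 rad, θ = 0.656593 rad.
Destination latitude: φ₂ = arcsin( sin φ₁ cos δ + cos φ₁ sin δ cos θ ) = arcsin(0.967996) = 75.465°.
For the longitude increment, Δλ = atan2( sin θ sin δ cos φ₁, cos δ − sin φ₁ sin φ₂ ) = atan2(0.039795, 0.082210) = 25.830°.
λ₂ = λ₁ + Δλ = 67.045°.

latitude 75.465°, longitude 67.045°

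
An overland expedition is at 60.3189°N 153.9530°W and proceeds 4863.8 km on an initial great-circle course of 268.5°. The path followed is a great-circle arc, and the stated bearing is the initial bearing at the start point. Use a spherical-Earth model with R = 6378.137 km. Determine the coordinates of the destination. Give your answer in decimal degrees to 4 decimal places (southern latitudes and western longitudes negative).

The arc subtends δ = 4863.8/6378.137 = 0.762574 rad at the centre.
Converting: φ₁ = 1.052763 rad, θ = 4.686209 rad.
Destination latitude: φ₂ = arcsin( sin φ₁ cos δ + cos φ₁ sin δ cos θ ) = arcsin(0.619237) = 38.2605°.
Δλ = atan2( sin θ sin δ cos φ₁ , cos δ − sin φ₁ sin φ₂ ) = atan2(-0.341940, 0.185070) = -1.074707 rad = -61.5761°.
λ₂ = -153.9530° + -61.5761° = -215.5291°, normalized to (−180°, 180°] → 144.4709°.

latitude 38.2605°, longitude 144.4709°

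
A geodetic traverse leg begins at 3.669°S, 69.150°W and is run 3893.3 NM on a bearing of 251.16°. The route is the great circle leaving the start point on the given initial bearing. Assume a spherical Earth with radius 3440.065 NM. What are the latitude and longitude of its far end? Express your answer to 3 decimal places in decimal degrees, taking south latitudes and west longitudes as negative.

latitude -18.597°, longitude -133.820°

δ = 3893.3/3440.065 = 1.131752 rad (64.8446°).
Converting: φ₁ = -0.064036 rad, θ = 4.383569 rad.
sin φ₂ = sin φ₁ cos δ + cos φ₁ sin δ cos θ = (-0.063992)(0.425075) + (0.997950)(0.905158)(-0.322927) = -0.318902
φ₂ = asin(-0.318902) = -0.324571 rad = -18.597°.
Δλ = atan2( sin θ sin δ cos φ₁ , cos δ − sin φ₁ sin φ₂ ) = atan2(-0.854908, 0.404667) = -1.128698 rad = -64.670°.
Hence λ₂ = -69.150° + -64.670° = -133.820°.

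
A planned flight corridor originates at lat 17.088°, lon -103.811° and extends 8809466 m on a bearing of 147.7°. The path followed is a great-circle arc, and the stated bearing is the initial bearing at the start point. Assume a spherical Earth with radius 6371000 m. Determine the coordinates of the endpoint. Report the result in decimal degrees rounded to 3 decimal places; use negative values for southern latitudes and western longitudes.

latitude -47.627°, longitude -52.653°

Central angle δ = d/R = 1.382745 rad.
With φ₁ = 17.088° = 0.298242 rad and θ = 147.7° = 2.577851 rad:
Destination latitude: φ₂ = arcsin( sin φ₁ cos δ + cos φ₁ sin δ cos θ ) = arcsin(-0.738772) = -47.627°.
For the longitude increment, Δλ = atan2( sin θ sin δ cos φ₁, cos δ − sin φ₁ sin φ₂ ) = atan2(0.501759, 0.404026) = 51.158°.
λ₂ = -103.811° + 51.158° = -52.653°.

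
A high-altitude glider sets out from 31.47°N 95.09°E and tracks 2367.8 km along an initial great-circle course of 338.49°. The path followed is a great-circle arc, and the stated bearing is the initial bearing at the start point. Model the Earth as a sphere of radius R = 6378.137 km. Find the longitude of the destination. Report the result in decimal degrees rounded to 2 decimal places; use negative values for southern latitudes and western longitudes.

Central angle δ = d/R = 0.371237 rad.
Start latitude φ₁ = 0.549255 rad; initial bearing θ = 5.907765 rad.
Destination latitude: φ₂ = arcsin( sin φ₁ cos δ + cos φ₁ sin δ cos θ ) = arcsin(0.774350) = 50.75°.
Δλ = atan2( sin θ sin δ cos φ₁ , cos δ − sin φ₁ sin φ₂ ) = atan2(-0.113449, 0.527628) = -0.211793 rad = -12.13°.
λ₂ = 95.09° + -12.13° = 82.96°.

longitude 82.96°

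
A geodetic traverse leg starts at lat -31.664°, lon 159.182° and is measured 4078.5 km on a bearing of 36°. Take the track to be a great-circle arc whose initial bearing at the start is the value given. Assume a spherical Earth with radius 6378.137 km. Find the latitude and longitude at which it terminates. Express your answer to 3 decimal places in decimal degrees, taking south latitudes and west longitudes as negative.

latitude -0.590°, longitude 179.717°

δ = 4078.5/6378.137 = 0.639450 rad (36.6378°).
Converting: φ₁ = -0.552641 rad, θ = 0.628319 rad.
sin φ₂ = sin φ₁ cos δ + cos φ₁ sin δ cos θ = (-0.524937)(0.802424) + (0.851141)(0.596754)(0.809017) = -0.010304
φ₂ = asin(-0.010304) = -0.010305 rad = -0.590°.
For the longitude increment, Δλ = atan2( sin θ sin δ cos φ₁, cos δ − sin φ₁ sin φ₂ ) = atan2(0.298549, 0.797015) = 20.535°.
λ₂ = λ₁ + Δλ = 179.717°.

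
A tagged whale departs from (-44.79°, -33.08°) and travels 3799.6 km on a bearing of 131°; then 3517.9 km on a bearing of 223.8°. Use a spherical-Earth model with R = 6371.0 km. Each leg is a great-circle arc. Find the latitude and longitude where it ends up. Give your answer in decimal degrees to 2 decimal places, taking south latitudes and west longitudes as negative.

latitude -67.18°, longitude -50.18°

Apply the spherical direct solution leg by leg, carrying full precision between legs.
Leg 1: from (-44.79°, -33.08°), δ = 3799.6/6371 = 0.596390 rad, θ = 131° → φ = -57.61°, λ = 19.22°.
Leg 2: from (-57.61°, 19.22°), δ = 3517.9/6371 = 0.552174 rad, θ = 223.8° → φ = -67.18°, λ = -50.18°.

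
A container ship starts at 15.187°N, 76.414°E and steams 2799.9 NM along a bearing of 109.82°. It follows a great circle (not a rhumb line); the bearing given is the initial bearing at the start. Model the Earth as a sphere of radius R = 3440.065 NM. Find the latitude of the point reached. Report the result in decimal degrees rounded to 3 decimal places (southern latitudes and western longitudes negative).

δ = 2799.9/3440.065 = 0.813909 rad (46.6336°).
Converting: φ₁ = 0.265063 rad, θ = 1.916721 rad.
Destination latitude: φ₂ = arcsin( sin φ₁ cos δ + cos φ₁ sin δ cos θ ) = arcsin(-0.058000) = -3.325°.
Δλ = atan2( sin θ sin δ cos φ₁ , cos δ − sin φ₁ sin φ₂ ) = atan2(0.660028, 0.701856) = 0.754694 rad = 43.241°.
Hence λ₂ = 76.414° + 43.241° = 119.655°.

latitude -3.325°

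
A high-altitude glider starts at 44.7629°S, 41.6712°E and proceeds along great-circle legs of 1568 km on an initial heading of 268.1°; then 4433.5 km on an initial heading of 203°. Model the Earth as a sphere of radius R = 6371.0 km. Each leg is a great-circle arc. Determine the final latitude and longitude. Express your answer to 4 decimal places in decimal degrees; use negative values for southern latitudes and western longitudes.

latitude -73.0223°, longitude -37.0261°

Apply the spherical direct solution leg by leg, carrying full precision between legs.
Leg 1: from (-44.7629°, 41.6712°), δ = 1568/6371 = 0.246115 rad, θ = 268.1° → φ = -43.5266°, λ = 22.0474°.
Leg 2: from (-43.5266°, 22.0474°), δ = 4433.5/6371 = 0.695888 rad, θ = 203° → φ = -73.0223°, λ = -37.0261°.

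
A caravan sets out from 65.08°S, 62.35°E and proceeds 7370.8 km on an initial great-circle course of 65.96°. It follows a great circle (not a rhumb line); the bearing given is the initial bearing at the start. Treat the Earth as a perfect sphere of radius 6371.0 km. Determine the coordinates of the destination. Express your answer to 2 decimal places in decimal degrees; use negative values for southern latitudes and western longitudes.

Central angle δ = d/R = 1.156930 rad.
Converting: φ₁ = -1.135860 rad, θ = 1.151219 rad.
sin φ₂ = sin φ₁ cos δ + cos φ₁ sin δ cos θ = (-0.906897)(0.402152) + (0.421352)(0.915573)(0.407374) = -0.207554
φ₂ = asin(-0.207554) = -0.209074 rad = -11.98°.
For the longitude increment, Δλ = atan2( sin θ sin δ cos φ₁, cos δ − sin φ₁ sin φ₂ ) = atan2(0.352317, 0.213922) = 58.73°.
λ₂ = 62.35° + 58.73° = 121.08°.

latitude -11.98°, longitude 121.08°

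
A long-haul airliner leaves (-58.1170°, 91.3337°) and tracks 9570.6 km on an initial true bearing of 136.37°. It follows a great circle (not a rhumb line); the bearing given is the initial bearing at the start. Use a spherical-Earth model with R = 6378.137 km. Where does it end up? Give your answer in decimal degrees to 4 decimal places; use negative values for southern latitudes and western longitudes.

δ = 9570.6/6378.137 = 1.500532 rad (85.9742°).
With φ₁ = -58.1170° = -1.014333 rad and θ = 136.37° = 2.380106 rad:
Destination latitude: φ₂ = arcsin( sin φ₁ cos δ + cos φ₁ sin δ cos θ ) = arcsin(-0.440978) = -26.1663°.
Δλ = atan2( sin θ sin δ cos φ₁ , cos δ − sin φ₁ sin φ₂ ) = atan2(0.363549, -0.304240) = 2.267614 rad = 129.9247°.
λ₂ = 91.3337° + 129.9247° = 221.2584°, normalized to (−180°, 180°] → -138.7416°.

latitude -26.1663°, longitude -138.7416°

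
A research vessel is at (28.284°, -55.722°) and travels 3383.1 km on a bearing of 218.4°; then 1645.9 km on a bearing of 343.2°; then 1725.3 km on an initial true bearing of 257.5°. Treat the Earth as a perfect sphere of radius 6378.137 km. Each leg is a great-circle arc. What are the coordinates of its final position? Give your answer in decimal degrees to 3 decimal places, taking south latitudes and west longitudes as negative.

Apply the spherical direct solution leg by leg, carrying full precision between legs.
Leg 1: from (28.284°, -55.722°), δ = 3383.1/6378.137 = 0.530421 rad, θ = 218.4° → φ = 3.417°, λ = -74.071°.
Leg 2: from (3.417°, -74.071°), δ = 1645.9/6378.137 = 0.258053 rad, θ = 343.2° → φ = 17.548°, λ = -78.507°.
Leg 3: from (17.548°, -78.507°), δ = 1725.3/6378.137 = 0.270502 rad, θ = 257.5° → φ = 13.615°, λ = -94.078°.

latitude 13.615°, longitude -94.078°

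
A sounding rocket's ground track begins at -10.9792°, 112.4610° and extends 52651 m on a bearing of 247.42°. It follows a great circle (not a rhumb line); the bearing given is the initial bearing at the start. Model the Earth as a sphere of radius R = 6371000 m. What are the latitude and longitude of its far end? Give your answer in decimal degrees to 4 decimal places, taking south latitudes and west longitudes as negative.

δ = 52651/6371000 = 0.008264 rad (0.4735°).
Converting: φ₁ = -0.191623 rad, θ = 4.318294 rad.
sin φ₂ = sin φ₁ cos δ + cos φ₁ sin δ cos θ = (-0.190453)(0.999966) + (0.981696)(0.008264)(-0.383973) = -0.193561
φ₂ = asin(-0.193561) = -0.194791 rad = -11.1607°.
Then Δλ = atan2(-0.007491, 0.963102) = -0.007778 rad, from sin θ sin δ cos φ₁ over cos δ − sin φ₁ sin φ₂.
λ₂ = 112.4610° + -0.4456° = 112.0154°.

latitude -11.1607°, longitude 112.0154°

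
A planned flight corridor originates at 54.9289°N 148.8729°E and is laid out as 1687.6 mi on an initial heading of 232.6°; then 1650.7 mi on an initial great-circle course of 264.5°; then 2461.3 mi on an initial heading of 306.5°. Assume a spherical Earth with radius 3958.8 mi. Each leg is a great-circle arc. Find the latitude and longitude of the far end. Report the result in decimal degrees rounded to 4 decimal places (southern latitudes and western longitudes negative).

latitude 45.8600°, longitude 54.2376°

Apply the spherical direct solution leg by leg, carrying full precision between legs.
Leg 1: from (54.9289°, 148.8729°), δ = 1687.6/3958.8 = 0.426291 rad, θ = 232.6° → φ = 36.9334°, λ = 124.6083°.
Leg 2: from (36.9334°, 124.6083°), δ = 1650.7/3958.8 = 0.416970 rad, θ = 264.5° → φ = 31.2233°, λ = 96.4825°.
Leg 3: from (31.2233°, 96.4825°), δ = 2461.3/3958.8 = 0.621729 rad, θ = 306.5° → φ = 45.8600°, λ = 54.2376°.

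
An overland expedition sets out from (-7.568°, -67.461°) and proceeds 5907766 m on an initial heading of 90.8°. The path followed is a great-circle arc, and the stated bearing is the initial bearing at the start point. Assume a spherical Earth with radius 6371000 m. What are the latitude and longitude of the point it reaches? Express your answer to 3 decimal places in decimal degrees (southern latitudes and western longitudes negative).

The arc subtends δ = 5907766/6371000 = 0.927290 rad at the centre.
With φ₁ = -7.568° = -0.132087 rad and θ = 90.8° = 1.584759 rad:
Destination latitude: φ₂ = arcsin( sin φ₁ cos δ + cos φ₁ sin δ cos θ ) = arcsin(-0.090095) = -5.169°.
Then Δλ = atan2(0.792951, 0.588138) = 0.932623 rad, from sin θ sin δ cos φ₁ over cos δ − sin φ₁ sin φ₂.
λ₂ = -67.461° + 53.435° = -14.026°.

latitude -5.169°, longitude -14.026°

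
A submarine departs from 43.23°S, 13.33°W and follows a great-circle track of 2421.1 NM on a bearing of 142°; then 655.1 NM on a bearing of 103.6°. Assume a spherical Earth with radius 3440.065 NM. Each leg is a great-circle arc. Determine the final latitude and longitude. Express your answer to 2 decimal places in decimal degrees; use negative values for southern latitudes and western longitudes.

latitude -63.84°, longitude 73.96°

Apply the spherical direct solution leg by leg, carrying full precision between legs.
Leg 1: from (-43.23°, -13.33°), δ = 2421.1/3440.065 = 0.703795 rad, θ = 142° → φ = -63.35°, λ = 49.30°.
Leg 2: from (-63.35°, 49.30°), δ = 655.1/3440.065 = 0.190432 rad, θ = 103.6° → φ = -63.84°, λ = 73.96°.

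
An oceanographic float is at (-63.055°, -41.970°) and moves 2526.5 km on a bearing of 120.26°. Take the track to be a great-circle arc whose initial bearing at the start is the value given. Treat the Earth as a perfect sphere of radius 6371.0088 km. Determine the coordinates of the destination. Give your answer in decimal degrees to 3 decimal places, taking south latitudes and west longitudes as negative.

latitude -65.569°, longitude 11.798°

Angular distance δ = d/R = 2526.5 / 6371.0088 = 0.396562 rad.
Converting: φ₁ = -1.100517 rad, θ = 2.098933 rad.
sin φ₂ = sin φ₁ cos δ + cos φ₁ sin δ cos θ = (-0.891442)(0.922394) + (0.453135)(0.386249)(-0.503925) = -0.910459
φ₂ = asin(-0.910459) = -1.144394 rad = -65.569°.
For the longitude increment, Δλ = atan2( sin θ sin δ cos φ₁, cos δ − sin φ₁ sin φ₂ ) = atan2(0.151176, 0.110773) = 53.768°.
λ₂ = λ₁ + Δλ = 11.798°.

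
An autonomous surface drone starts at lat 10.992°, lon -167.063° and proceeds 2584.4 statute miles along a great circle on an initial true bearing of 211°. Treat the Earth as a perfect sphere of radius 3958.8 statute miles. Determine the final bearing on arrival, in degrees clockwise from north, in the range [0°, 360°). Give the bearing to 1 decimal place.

Central angle δ = d/R = 0.652824 rad.
Converting: φ₁ = 0.191847 rad, θ = 3.682645 rad.
sin φ₂ = sin φ₁ cos δ + cos φ₁ sin δ cos θ = (0.190672)(0.794372) + (0.981654)(0.607432)(-0.857167) = -0.359654
φ₂ = asin(-0.359654) = -0.367897 rad = -21.079°.
Then Δλ = atan2(-0.307111, 0.862948) = -0.341909 rad, from sin θ sin δ cos φ₁ over cos δ − sin φ₁ sin φ₂.
λ₂ = -167.063° + -19.590° = -186.653°, normalized to (−180°, 180°] → 173.347°.
The forward bearing on arrival equals the back-azimuth from the destination plus 180°.
Back-azimuth from P₂ (-21.1°, 173.3°) to P₁ (11.0°, -167.1°), with Δλ' = λ₁ − λ₂ = -340.4°: atan2( sin Δλ' cos φ₁ , cos φ₂ sin φ₁ − sin φ₂ cos φ₁ cos Δλ' ) = 32.8°.
Final bearing = (32.8° + 180°) mod 360° = 212.8°.

final bearing 212.8°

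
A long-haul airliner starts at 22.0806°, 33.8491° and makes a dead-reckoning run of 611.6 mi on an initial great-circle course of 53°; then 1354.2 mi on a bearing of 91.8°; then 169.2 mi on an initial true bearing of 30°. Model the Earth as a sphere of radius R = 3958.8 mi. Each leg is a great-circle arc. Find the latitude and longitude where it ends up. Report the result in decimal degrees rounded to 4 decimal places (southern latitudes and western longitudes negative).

latitude 27.0364°, longitude 64.8634°

Apply the spherical direct solution leg by leg, carrying full precision between legs.
Leg 1: from (22.0806°, 33.8491°), δ = 611.6/3958.8 = 0.154491 rad, θ = 53° → φ = 27.2096°, λ = 41.7918°.
Leg 2: from (27.2096°, 41.7918°), δ = 1354.2/3958.8 = 0.342073 rad, θ = 91.8° → φ = 24.9220°, λ = 63.4890°.
Leg 3: from (24.9220°, 63.4890°), δ = 169.2/3958.8 = 0.042740 rad, θ = 30° → φ = 27.0364°, λ = 64.8634°.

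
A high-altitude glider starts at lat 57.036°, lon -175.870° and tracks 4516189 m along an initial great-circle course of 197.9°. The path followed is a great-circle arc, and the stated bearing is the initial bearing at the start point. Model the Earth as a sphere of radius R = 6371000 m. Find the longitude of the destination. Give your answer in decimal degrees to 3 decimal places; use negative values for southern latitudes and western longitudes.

longitude 172.023°

Central angle δ = d/R = 0.708867 rad.
Converting: φ₁ = 0.995466 rad, θ = 3.454007 rad.
Applying the spherical law of cosines for sides, sin φ₂ = sin φ₁ cos δ + cos φ₁ sin δ cos θ = 0.299837, so φ₂ = 17.448°.
Δλ = atan2( sin θ sin δ cos φ₁ , cos δ − sin φ₁ sin φ₂ ) = atan2(-0.108867, 0.507533) = -0.211300 rad = -12.107°.
λ₂ = -175.870° + -12.107° = -187.977°, normalized to (−180°, 180°] → 172.023°.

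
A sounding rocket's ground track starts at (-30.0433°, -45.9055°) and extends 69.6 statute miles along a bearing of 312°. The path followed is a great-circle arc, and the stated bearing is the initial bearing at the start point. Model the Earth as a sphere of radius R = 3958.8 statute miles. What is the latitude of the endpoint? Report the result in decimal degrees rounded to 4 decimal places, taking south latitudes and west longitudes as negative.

Central angle δ = d/R = 0.017581 rad.
Start latitude φ₁ = -0.524355 rad; initial bearing θ = 5.445427 rad.
Destination latitude: φ₂ = arcsin( sin φ₁ cos δ + cos φ₁ sin δ cos θ ) = arcsin(-0.490394) = -29.3665°.
Then Δλ = atan2(-0.011309, 0.754328) = -0.014992 rad, from sin θ sin δ cos φ₁ over cos δ − sin φ₁ sin φ₂.
λ₂ = -45.9055° + -0.8589° = -46.7644°.

latitude -29.3665°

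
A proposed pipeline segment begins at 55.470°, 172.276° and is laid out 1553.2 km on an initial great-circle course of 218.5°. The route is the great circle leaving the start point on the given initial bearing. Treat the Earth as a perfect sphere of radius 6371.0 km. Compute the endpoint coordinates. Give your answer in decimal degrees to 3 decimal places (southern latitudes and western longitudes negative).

latitude 43.819°, longitude 160.256°

Angular distance δ = d/R = 1553.2 / 6371 = 0.243792 rad.
Start latitude φ₁ = 0.968134 rad; initial bearing θ = 3.813544 rad.
Destination latitude: φ₂ = arcsin( sin φ₁ cos δ + cos φ₁ sin δ cos θ ) = arcsin(0.692388) = 43.819°.
Then Δλ = atan2(-0.085176, 0.400020) = -0.209796 rad, from sin θ sin δ cos φ₁ over cos δ − sin φ₁ sin φ₂.
Hence λ₂ = 172.276° + -12.020° = 160.256°.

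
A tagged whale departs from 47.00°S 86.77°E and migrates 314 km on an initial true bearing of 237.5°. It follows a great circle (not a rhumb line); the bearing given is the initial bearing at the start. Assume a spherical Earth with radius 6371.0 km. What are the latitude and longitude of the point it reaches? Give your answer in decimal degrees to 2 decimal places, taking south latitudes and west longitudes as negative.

latitude -48.46°, longitude 83.18°

The arc subtends δ = 314/6371 = 0.049286 rad at the centre.
Converting: φ₁ = -0.820305 rad, θ = 4.145157 rad.
sin φ₂ = sin φ₁ cos δ + cos φ₁ sin δ cos θ = (-0.731354)(0.998786) + (0.681998)(0.049266)(-0.537300) = -0.748518
φ₂ = asin(-0.748518) = -0.845825 rad = -48.46°.
Then Δλ = atan2(-0.028337, 0.451354) = -0.062701 rad, from sin θ sin δ cos φ₁ over cos δ − sin φ₁ sin φ₂.
λ₂ = λ₁ + Δλ = 83.18°.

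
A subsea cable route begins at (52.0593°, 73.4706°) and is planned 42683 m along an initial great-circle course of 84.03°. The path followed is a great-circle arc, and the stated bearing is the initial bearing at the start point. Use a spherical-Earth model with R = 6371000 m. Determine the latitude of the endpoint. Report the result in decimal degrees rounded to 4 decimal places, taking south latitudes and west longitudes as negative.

δ = 42683/6371000 = 0.006700 rad (0.3839°).
Converting: φ₁ = 0.908606 rad, θ = 1.466600 rad.
Applying the spherical law of cosines for sides, sin φ₂ = sin φ₁ cos δ + cos φ₁ sin δ cos θ = 0.789058, so φ₂ = 52.0976°.
Δλ = atan2( sin θ sin δ cos φ₁ , cos δ − sin φ₁ sin φ₂ ) = atan2(0.004097, 0.377689) = 0.010847 rad = 0.6215°.
λ₂ = 73.4706° + 0.6215° = 74.0921°.

latitude 52.0976°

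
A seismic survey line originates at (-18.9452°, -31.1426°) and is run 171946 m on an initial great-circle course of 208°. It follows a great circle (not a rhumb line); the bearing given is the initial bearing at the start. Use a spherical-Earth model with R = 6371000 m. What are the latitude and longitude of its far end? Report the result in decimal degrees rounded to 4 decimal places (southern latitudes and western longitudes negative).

δ = 171946/6371000 = 0.026989 rad (1.5463°).
Converting: φ₁ = -0.330656 rad, θ = 3.630285 rad.
sin φ₂ = sin φ₁ cos δ + cos φ₁ sin δ cos θ = (-0.324664)(0.999636) + (0.945830)(0.026986)(-0.882948) = -0.347082
φ₂ = asin(-0.347082) = -0.354457 rad = -20.3089°.
Then Δλ = atan2(-0.011983, 0.886951) = -0.013509 rad, from sin θ sin δ cos φ₁ over cos δ − sin φ₁ sin φ₂.
λ₂ = -31.1426° + -0.7740° = -31.9166°.

latitude -20.3089°, longitude -31.9166°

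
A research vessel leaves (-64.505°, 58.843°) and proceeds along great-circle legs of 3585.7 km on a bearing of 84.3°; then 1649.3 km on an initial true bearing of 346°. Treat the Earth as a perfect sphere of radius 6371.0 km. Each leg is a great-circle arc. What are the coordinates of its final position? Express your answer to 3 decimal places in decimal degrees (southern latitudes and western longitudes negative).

Apply the spherical direct solution leg by leg, carrying full precision between legs.
Leg 1: from (-64.505°, 58.843°), δ = 3585.7/6371 = 0.562816 rad, θ = 84.3° → φ = -47.782°, λ = 111.040°.
Leg 2: from (-47.782°, 111.040°), δ = 1649.3/6371 = 0.258876 rad, θ = 346° → φ = -33.299°, λ = 106.791°.

latitude -33.299°, longitude 106.791°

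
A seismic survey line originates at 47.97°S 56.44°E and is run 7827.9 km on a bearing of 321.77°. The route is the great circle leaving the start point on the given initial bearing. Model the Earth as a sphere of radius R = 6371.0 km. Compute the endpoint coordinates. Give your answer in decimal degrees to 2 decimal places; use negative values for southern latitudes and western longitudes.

latitude 14.26°, longitude 19.46°

Angular distance δ = d/R = 7827.9 / 6371 = 1.228677 rad.
Start latitude φ₁ = -0.837234 rad; initial bearing θ = 5.615946 rad.
Destination latitude: φ₂ = arcsin( sin φ₁ cos δ + cos φ₁ sin δ cos θ ) = arcsin(0.246254) = 14.26°.
Then Δλ = atan2(-0.390301, 0.518400) = -0.645351 rad, from sin θ sin δ cos φ₁ over cos δ − sin φ₁ sin φ₂.
λ₂ = λ₁ + Δλ = 19.46°.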